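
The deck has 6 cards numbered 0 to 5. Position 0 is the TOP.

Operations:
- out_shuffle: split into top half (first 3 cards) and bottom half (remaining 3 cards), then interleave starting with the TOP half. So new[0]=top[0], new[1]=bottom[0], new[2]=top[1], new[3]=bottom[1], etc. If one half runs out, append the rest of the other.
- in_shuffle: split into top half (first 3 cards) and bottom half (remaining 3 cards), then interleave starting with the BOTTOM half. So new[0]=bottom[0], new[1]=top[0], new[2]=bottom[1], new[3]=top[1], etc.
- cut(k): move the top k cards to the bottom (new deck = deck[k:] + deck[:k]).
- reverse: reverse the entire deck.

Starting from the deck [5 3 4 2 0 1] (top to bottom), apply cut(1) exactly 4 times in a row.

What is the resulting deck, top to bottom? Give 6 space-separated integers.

After op 1 (cut(1)): [3 4 2 0 1 5]
After op 2 (cut(1)): [4 2 0 1 5 3]
After op 3 (cut(1)): [2 0 1 5 3 4]
After op 4 (cut(1)): [0 1 5 3 4 2]

Answer: 0 1 5 3 4 2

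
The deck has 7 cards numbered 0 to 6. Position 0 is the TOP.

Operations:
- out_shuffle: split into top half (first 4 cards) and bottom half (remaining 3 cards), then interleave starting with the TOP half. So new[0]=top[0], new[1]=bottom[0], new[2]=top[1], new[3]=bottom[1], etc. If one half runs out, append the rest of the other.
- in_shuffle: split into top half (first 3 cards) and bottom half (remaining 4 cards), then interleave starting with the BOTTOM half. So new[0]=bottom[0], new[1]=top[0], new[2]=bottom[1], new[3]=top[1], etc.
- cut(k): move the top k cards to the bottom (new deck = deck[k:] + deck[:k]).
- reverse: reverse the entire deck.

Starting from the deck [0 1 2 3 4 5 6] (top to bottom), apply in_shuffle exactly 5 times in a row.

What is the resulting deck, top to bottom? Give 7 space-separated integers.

After op 1 (in_shuffle): [3 0 4 1 5 2 6]
After op 2 (in_shuffle): [1 3 5 0 2 4 6]
After op 3 (in_shuffle): [0 1 2 3 4 5 6]
After op 4 (in_shuffle): [3 0 4 1 5 2 6]
After op 5 (in_shuffle): [1 3 5 0 2 4 6]

Answer: 1 3 5 0 2 4 6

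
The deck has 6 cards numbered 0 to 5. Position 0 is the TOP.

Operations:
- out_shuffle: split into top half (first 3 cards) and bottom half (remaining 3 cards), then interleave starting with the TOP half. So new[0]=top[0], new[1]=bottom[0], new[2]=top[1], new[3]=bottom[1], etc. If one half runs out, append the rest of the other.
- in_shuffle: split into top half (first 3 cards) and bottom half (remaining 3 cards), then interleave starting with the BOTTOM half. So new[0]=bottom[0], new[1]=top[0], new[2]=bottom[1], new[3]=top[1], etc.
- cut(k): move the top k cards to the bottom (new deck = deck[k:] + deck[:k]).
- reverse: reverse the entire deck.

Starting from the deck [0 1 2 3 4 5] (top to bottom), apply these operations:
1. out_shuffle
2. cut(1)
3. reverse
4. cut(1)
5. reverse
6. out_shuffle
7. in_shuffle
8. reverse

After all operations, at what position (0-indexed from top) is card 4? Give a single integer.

After op 1 (out_shuffle): [0 3 1 4 2 5]
After op 2 (cut(1)): [3 1 4 2 5 0]
After op 3 (reverse): [0 5 2 4 1 3]
After op 4 (cut(1)): [5 2 4 1 3 0]
After op 5 (reverse): [0 3 1 4 2 5]
After op 6 (out_shuffle): [0 4 3 2 1 5]
After op 7 (in_shuffle): [2 0 1 4 5 3]
After op 8 (reverse): [3 5 4 1 0 2]
Card 4 is at position 2.

Answer: 2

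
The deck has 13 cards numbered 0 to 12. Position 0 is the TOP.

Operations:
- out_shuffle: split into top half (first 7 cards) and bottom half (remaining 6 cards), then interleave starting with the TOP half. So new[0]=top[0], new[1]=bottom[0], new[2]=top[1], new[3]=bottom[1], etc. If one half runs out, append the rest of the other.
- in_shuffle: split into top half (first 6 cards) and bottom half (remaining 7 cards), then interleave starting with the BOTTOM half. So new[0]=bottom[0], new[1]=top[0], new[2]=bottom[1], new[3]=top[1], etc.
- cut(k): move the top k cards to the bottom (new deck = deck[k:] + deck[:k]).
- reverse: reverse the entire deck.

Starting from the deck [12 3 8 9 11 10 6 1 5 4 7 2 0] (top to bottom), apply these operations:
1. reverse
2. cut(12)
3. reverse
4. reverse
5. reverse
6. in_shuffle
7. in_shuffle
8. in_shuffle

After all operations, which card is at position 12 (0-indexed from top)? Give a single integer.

Answer: 12

Derivation:
After op 1 (reverse): [0 2 7 4 5 1 6 10 11 9 8 3 12]
After op 2 (cut(12)): [12 0 2 7 4 5 1 6 10 11 9 8 3]
After op 3 (reverse): [3 8 9 11 10 6 1 5 4 7 2 0 12]
After op 4 (reverse): [12 0 2 7 4 5 1 6 10 11 9 8 3]
After op 5 (reverse): [3 8 9 11 10 6 1 5 4 7 2 0 12]
After op 6 (in_shuffle): [1 3 5 8 4 9 7 11 2 10 0 6 12]
After op 7 (in_shuffle): [7 1 11 3 2 5 10 8 0 4 6 9 12]
After op 8 (in_shuffle): [10 7 8 1 0 11 4 3 6 2 9 5 12]
Position 12: card 12.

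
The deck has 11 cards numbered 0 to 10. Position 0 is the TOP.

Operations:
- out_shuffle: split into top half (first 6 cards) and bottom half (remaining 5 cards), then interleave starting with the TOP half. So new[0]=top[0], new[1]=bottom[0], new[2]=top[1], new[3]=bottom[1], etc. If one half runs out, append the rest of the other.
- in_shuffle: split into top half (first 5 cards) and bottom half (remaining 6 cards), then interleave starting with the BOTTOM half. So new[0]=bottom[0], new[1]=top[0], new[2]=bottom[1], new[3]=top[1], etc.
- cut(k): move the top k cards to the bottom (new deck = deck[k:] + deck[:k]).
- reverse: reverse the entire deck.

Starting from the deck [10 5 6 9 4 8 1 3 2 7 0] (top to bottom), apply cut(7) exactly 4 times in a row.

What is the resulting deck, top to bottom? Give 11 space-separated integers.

Answer: 1 3 2 7 0 10 5 6 9 4 8

Derivation:
After op 1 (cut(7)): [3 2 7 0 10 5 6 9 4 8 1]
After op 2 (cut(7)): [9 4 8 1 3 2 7 0 10 5 6]
After op 3 (cut(7)): [0 10 5 6 9 4 8 1 3 2 7]
After op 4 (cut(7)): [1 3 2 7 0 10 5 6 9 4 8]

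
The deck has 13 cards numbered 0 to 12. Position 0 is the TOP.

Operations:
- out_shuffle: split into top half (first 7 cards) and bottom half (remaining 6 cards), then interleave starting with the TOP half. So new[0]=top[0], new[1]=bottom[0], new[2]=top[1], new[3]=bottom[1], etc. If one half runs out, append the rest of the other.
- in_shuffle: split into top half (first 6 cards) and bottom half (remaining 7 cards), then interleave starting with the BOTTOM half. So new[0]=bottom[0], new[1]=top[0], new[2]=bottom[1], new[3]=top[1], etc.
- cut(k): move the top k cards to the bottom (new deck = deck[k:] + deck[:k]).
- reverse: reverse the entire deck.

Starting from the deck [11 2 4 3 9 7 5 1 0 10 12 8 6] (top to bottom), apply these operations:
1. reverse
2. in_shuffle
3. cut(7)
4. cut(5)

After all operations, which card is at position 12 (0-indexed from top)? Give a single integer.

After op 1 (reverse): [6 8 12 10 0 1 5 7 9 3 4 2 11]
After op 2 (in_shuffle): [5 6 7 8 9 12 3 10 4 0 2 1 11]
After op 3 (cut(7)): [10 4 0 2 1 11 5 6 7 8 9 12 3]
After op 4 (cut(5)): [11 5 6 7 8 9 12 3 10 4 0 2 1]
Position 12: card 1.

Answer: 1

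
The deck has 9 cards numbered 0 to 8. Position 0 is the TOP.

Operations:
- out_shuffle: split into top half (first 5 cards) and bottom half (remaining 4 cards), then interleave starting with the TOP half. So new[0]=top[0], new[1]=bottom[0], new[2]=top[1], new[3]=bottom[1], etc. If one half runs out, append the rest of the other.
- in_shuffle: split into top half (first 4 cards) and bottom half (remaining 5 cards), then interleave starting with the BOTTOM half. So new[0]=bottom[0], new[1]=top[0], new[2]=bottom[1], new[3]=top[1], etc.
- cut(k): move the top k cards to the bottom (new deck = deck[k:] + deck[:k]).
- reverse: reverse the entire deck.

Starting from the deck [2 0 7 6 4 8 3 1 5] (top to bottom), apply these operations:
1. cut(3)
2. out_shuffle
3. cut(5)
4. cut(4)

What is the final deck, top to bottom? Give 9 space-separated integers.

After op 1 (cut(3)): [6 4 8 3 1 5 2 0 7]
After op 2 (out_shuffle): [6 5 4 2 8 0 3 7 1]
After op 3 (cut(5)): [0 3 7 1 6 5 4 2 8]
After op 4 (cut(4)): [6 5 4 2 8 0 3 7 1]

Answer: 6 5 4 2 8 0 3 7 1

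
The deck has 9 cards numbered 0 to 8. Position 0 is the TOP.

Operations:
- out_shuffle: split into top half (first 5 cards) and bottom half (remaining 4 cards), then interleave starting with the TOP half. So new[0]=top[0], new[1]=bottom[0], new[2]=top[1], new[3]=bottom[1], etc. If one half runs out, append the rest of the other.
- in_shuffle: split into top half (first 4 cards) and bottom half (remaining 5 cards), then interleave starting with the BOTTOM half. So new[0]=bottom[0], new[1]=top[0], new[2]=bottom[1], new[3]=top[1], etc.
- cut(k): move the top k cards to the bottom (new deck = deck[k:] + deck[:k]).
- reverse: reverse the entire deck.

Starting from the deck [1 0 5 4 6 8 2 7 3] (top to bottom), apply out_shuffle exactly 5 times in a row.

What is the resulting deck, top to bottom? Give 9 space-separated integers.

Answer: 1 5 6 2 3 0 4 8 7

Derivation:
After op 1 (out_shuffle): [1 8 0 2 5 7 4 3 6]
After op 2 (out_shuffle): [1 7 8 4 0 3 2 6 5]
After op 3 (out_shuffle): [1 3 7 2 8 6 4 5 0]
After op 4 (out_shuffle): [1 6 3 4 7 5 2 0 8]
After op 5 (out_shuffle): [1 5 6 2 3 0 4 8 7]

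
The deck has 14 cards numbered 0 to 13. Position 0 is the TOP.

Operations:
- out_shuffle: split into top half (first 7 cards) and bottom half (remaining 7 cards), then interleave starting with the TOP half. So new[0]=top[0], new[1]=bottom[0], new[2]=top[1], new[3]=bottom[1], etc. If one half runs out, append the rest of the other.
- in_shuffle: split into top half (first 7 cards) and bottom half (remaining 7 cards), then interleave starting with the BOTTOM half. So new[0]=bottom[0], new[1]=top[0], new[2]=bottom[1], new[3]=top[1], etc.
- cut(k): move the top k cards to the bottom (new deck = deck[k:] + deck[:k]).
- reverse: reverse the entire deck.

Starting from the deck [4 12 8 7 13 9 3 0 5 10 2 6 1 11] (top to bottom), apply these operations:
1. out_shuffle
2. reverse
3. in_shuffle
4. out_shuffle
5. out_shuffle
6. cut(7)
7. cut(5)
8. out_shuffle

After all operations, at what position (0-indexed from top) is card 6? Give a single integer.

Answer: 11

Derivation:
After op 1 (out_shuffle): [4 0 12 5 8 10 7 2 13 6 9 1 3 11]
After op 2 (reverse): [11 3 1 9 6 13 2 7 10 8 5 12 0 4]
After op 3 (in_shuffle): [7 11 10 3 8 1 5 9 12 6 0 13 4 2]
After op 4 (out_shuffle): [7 9 11 12 10 6 3 0 8 13 1 4 5 2]
After op 5 (out_shuffle): [7 0 9 8 11 13 12 1 10 4 6 5 3 2]
After op 6 (cut(7)): [1 10 4 6 5 3 2 7 0 9 8 11 13 12]
After op 7 (cut(5)): [3 2 7 0 9 8 11 13 12 1 10 4 6 5]
After op 8 (out_shuffle): [3 13 2 12 7 1 0 10 9 4 8 6 11 5]
Card 6 is at position 11.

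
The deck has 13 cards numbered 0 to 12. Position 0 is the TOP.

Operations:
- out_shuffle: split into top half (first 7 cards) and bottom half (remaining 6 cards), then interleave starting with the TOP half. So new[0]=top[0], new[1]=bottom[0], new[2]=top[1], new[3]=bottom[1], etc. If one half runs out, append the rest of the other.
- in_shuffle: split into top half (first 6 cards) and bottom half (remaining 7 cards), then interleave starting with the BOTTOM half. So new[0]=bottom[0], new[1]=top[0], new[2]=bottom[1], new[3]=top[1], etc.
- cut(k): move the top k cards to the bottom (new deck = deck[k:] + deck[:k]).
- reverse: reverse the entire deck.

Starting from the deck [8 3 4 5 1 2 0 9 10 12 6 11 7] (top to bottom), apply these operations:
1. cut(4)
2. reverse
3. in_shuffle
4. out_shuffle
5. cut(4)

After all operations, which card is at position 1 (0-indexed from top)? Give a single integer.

After op 1 (cut(4)): [1 2 0 9 10 12 6 11 7 8 3 4 5]
After op 2 (reverse): [5 4 3 8 7 11 6 12 10 9 0 2 1]
After op 3 (in_shuffle): [6 5 12 4 10 3 9 8 0 7 2 11 1]
After op 4 (out_shuffle): [6 8 5 0 12 7 4 2 10 11 3 1 9]
After op 5 (cut(4)): [12 7 4 2 10 11 3 1 9 6 8 5 0]
Position 1: card 7.

Answer: 7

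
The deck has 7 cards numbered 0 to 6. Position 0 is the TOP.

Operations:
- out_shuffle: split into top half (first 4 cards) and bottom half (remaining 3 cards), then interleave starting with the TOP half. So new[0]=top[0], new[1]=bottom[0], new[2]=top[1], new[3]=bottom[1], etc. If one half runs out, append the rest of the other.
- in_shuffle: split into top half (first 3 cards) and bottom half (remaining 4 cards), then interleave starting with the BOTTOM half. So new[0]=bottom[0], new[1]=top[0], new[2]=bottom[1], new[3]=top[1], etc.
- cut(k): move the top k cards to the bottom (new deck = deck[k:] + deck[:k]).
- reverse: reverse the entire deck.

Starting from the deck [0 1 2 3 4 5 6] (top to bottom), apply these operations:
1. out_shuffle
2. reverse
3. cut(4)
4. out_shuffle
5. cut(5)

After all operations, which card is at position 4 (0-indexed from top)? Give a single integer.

After op 1 (out_shuffle): [0 4 1 5 2 6 3]
After op 2 (reverse): [3 6 2 5 1 4 0]
After op 3 (cut(4)): [1 4 0 3 6 2 5]
After op 4 (out_shuffle): [1 6 4 2 0 5 3]
After op 5 (cut(5)): [5 3 1 6 4 2 0]
Position 4: card 4.

Answer: 4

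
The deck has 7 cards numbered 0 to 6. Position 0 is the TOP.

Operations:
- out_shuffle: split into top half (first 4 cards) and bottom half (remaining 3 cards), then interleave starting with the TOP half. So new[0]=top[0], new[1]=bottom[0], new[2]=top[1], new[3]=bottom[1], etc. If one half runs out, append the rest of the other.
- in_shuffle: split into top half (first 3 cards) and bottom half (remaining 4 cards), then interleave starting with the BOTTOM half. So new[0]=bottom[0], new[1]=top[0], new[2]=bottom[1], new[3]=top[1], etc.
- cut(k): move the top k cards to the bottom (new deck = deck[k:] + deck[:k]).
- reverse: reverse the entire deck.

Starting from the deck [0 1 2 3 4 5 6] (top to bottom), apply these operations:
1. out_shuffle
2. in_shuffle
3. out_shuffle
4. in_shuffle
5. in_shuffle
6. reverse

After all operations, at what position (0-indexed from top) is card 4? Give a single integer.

Answer: 0

Derivation:
After op 1 (out_shuffle): [0 4 1 5 2 6 3]
After op 2 (in_shuffle): [5 0 2 4 6 1 3]
After op 3 (out_shuffle): [5 6 0 1 2 3 4]
After op 4 (in_shuffle): [1 5 2 6 3 0 4]
After op 5 (in_shuffle): [6 1 3 5 0 2 4]
After op 6 (reverse): [4 2 0 5 3 1 6]
Card 4 is at position 0.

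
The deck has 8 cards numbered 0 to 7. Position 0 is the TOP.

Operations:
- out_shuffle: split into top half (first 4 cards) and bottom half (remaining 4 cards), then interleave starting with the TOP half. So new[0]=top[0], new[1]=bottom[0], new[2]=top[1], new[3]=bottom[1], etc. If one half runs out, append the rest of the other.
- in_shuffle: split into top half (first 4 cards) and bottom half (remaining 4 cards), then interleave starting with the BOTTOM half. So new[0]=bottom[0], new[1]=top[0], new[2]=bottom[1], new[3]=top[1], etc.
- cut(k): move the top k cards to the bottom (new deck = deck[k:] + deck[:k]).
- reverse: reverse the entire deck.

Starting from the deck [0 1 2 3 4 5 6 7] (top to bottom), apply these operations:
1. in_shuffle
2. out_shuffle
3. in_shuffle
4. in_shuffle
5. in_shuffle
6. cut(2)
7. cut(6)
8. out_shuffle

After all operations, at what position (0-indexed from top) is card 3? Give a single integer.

After op 1 (in_shuffle): [4 0 5 1 6 2 7 3]
After op 2 (out_shuffle): [4 6 0 2 5 7 1 3]
After op 3 (in_shuffle): [5 4 7 6 1 0 3 2]
After op 4 (in_shuffle): [1 5 0 4 3 7 2 6]
After op 5 (in_shuffle): [3 1 7 5 2 0 6 4]
After op 6 (cut(2)): [7 5 2 0 6 4 3 1]
After op 7 (cut(6)): [3 1 7 5 2 0 6 4]
After op 8 (out_shuffle): [3 2 1 0 7 6 5 4]
Card 3 is at position 0.

Answer: 0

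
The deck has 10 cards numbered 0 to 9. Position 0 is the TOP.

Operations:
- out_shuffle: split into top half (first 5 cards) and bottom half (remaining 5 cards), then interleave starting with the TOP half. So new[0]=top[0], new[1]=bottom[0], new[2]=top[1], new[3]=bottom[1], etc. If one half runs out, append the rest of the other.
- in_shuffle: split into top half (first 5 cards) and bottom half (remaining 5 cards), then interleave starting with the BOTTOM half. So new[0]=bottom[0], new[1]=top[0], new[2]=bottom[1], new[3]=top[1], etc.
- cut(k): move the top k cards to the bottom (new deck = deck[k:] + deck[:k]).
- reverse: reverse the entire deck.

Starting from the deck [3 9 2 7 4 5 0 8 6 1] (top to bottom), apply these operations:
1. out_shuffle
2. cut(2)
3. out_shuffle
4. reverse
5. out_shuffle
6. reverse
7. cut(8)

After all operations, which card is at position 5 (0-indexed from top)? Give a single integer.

Answer: 8

Derivation:
After op 1 (out_shuffle): [3 5 9 0 2 8 7 6 4 1]
After op 2 (cut(2)): [9 0 2 8 7 6 4 1 3 5]
After op 3 (out_shuffle): [9 6 0 4 2 1 8 3 7 5]
After op 4 (reverse): [5 7 3 8 1 2 4 0 6 9]
After op 5 (out_shuffle): [5 2 7 4 3 0 8 6 1 9]
After op 6 (reverse): [9 1 6 8 0 3 4 7 2 5]
After op 7 (cut(8)): [2 5 9 1 6 8 0 3 4 7]
Position 5: card 8.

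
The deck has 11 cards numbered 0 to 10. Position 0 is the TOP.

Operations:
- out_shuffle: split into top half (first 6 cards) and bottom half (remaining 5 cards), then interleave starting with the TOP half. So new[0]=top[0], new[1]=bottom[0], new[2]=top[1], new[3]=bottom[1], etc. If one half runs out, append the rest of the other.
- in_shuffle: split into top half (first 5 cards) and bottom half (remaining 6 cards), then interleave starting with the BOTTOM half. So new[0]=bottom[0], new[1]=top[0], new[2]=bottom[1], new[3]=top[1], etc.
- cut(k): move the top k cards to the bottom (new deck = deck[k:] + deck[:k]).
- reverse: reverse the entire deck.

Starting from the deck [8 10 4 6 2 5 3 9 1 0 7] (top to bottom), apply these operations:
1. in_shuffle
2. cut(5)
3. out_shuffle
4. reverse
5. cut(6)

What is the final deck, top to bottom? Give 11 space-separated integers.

After op 1 (in_shuffle): [5 8 3 10 9 4 1 6 0 2 7]
After op 2 (cut(5)): [4 1 6 0 2 7 5 8 3 10 9]
After op 3 (out_shuffle): [4 5 1 8 6 3 0 10 2 9 7]
After op 4 (reverse): [7 9 2 10 0 3 6 8 1 5 4]
After op 5 (cut(6)): [6 8 1 5 4 7 9 2 10 0 3]

Answer: 6 8 1 5 4 7 9 2 10 0 3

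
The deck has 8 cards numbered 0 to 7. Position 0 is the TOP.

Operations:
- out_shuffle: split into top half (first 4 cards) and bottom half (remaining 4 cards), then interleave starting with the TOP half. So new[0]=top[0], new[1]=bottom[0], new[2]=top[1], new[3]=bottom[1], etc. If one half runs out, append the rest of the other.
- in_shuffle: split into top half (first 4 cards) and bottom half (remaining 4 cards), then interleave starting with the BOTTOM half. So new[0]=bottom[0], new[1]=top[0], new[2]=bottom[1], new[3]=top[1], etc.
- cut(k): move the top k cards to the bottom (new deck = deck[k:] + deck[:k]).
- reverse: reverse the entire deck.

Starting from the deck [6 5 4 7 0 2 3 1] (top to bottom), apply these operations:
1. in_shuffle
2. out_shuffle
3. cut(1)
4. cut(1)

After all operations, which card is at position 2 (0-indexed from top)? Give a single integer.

Answer: 2

Derivation:
After op 1 (in_shuffle): [0 6 2 5 3 4 1 7]
After op 2 (out_shuffle): [0 3 6 4 2 1 5 7]
After op 3 (cut(1)): [3 6 4 2 1 5 7 0]
After op 4 (cut(1)): [6 4 2 1 5 7 0 3]
Position 2: card 2.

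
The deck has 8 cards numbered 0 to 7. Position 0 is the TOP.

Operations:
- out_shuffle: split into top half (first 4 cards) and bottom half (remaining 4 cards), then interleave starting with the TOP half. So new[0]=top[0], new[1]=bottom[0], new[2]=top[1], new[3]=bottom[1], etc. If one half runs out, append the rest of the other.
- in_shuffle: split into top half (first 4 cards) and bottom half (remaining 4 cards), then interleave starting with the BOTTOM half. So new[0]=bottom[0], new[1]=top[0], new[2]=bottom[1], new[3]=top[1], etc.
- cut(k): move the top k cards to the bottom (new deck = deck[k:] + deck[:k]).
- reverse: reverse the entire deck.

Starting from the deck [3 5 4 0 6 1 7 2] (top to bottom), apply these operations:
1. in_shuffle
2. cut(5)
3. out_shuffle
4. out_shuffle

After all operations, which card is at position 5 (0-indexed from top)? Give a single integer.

After op 1 (in_shuffle): [6 3 1 5 7 4 2 0]
After op 2 (cut(5)): [4 2 0 6 3 1 5 7]
After op 3 (out_shuffle): [4 3 2 1 0 5 6 7]
After op 4 (out_shuffle): [4 0 3 5 2 6 1 7]
Position 5: card 6.

Answer: 6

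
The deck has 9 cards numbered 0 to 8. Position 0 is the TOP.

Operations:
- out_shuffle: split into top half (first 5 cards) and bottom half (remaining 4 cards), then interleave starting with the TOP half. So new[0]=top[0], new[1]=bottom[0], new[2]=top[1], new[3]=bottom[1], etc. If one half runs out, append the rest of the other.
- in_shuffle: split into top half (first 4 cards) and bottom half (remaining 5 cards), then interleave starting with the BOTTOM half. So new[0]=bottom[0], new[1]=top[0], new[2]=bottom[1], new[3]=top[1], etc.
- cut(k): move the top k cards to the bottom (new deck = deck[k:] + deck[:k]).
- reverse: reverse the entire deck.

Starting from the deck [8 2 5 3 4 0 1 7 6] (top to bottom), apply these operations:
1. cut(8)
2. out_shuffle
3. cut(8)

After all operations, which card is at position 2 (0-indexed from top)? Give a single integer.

Answer: 4

Derivation:
After op 1 (cut(8)): [6 8 2 5 3 4 0 1 7]
After op 2 (out_shuffle): [6 4 8 0 2 1 5 7 3]
After op 3 (cut(8)): [3 6 4 8 0 2 1 5 7]
Position 2: card 4.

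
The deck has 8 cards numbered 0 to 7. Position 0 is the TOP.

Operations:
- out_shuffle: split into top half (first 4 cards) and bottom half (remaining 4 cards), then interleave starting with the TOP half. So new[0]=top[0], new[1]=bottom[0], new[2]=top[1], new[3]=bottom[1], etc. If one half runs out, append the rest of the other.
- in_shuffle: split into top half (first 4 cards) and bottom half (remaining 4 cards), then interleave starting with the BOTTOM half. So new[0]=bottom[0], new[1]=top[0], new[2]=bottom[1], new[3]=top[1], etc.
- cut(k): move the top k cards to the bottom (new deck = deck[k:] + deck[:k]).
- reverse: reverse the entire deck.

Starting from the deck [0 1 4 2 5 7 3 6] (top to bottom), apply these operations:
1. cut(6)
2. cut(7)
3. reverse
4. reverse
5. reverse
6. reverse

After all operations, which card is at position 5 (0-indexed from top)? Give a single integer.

After op 1 (cut(6)): [3 6 0 1 4 2 5 7]
After op 2 (cut(7)): [7 3 6 0 1 4 2 5]
After op 3 (reverse): [5 2 4 1 0 6 3 7]
After op 4 (reverse): [7 3 6 0 1 4 2 5]
After op 5 (reverse): [5 2 4 1 0 6 3 7]
After op 6 (reverse): [7 3 6 0 1 4 2 5]
Position 5: card 4.

Answer: 4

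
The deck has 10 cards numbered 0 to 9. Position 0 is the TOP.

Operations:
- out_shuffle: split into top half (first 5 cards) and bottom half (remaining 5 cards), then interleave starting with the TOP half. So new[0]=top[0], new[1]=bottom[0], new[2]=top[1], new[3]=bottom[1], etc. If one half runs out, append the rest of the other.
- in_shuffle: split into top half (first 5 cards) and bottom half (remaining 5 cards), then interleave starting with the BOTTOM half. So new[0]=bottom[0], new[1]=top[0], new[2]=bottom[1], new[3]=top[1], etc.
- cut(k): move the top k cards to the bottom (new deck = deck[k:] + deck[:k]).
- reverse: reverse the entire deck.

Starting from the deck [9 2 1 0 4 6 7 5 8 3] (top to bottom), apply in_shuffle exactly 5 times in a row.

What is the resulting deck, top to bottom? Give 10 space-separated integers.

After op 1 (in_shuffle): [6 9 7 2 5 1 8 0 3 4]
After op 2 (in_shuffle): [1 6 8 9 0 7 3 2 4 5]
After op 3 (in_shuffle): [7 1 3 6 2 8 4 9 5 0]
After op 4 (in_shuffle): [8 7 4 1 9 3 5 6 0 2]
After op 5 (in_shuffle): [3 8 5 7 6 4 0 1 2 9]

Answer: 3 8 5 7 6 4 0 1 2 9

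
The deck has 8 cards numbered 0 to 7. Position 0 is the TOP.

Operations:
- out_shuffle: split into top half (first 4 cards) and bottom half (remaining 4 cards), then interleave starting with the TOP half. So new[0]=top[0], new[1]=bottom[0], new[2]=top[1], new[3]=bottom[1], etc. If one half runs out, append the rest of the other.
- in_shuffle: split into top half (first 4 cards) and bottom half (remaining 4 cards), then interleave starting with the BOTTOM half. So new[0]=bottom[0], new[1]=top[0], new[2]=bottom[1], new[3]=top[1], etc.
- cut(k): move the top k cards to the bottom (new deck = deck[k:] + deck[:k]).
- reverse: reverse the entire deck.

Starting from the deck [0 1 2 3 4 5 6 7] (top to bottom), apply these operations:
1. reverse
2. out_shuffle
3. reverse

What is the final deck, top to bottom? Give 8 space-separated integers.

Answer: 0 4 1 5 2 6 3 7

Derivation:
After op 1 (reverse): [7 6 5 4 3 2 1 0]
After op 2 (out_shuffle): [7 3 6 2 5 1 4 0]
After op 3 (reverse): [0 4 1 5 2 6 3 7]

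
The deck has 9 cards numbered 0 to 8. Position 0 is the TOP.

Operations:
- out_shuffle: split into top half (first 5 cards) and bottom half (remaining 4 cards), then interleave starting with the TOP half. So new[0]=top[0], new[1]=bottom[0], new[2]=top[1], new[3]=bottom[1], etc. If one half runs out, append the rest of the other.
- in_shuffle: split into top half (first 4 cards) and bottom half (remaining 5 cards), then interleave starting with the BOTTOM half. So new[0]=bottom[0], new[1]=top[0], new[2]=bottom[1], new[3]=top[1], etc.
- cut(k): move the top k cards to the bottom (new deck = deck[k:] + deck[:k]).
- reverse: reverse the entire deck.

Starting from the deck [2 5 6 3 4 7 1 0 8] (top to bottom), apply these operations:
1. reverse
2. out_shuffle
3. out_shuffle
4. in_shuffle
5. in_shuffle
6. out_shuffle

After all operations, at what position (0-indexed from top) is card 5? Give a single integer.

Answer: 5

Derivation:
After op 1 (reverse): [8 0 1 7 4 3 6 5 2]
After op 2 (out_shuffle): [8 3 0 6 1 5 7 2 4]
After op 3 (out_shuffle): [8 5 3 7 0 2 6 4 1]
After op 4 (in_shuffle): [0 8 2 5 6 3 4 7 1]
After op 5 (in_shuffle): [6 0 3 8 4 2 7 5 1]
After op 6 (out_shuffle): [6 2 0 7 3 5 8 1 4]
Card 5 is at position 5.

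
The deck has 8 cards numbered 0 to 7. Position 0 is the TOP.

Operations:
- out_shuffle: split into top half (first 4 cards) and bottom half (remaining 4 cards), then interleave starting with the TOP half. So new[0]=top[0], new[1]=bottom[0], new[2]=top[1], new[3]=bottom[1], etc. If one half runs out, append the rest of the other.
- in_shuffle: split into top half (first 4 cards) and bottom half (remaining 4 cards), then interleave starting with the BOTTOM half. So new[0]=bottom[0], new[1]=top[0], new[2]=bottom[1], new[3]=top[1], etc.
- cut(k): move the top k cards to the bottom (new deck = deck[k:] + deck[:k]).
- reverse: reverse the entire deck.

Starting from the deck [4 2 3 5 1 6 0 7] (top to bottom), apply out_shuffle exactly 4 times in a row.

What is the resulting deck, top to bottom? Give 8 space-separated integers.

After op 1 (out_shuffle): [4 1 2 6 3 0 5 7]
After op 2 (out_shuffle): [4 3 1 0 2 5 6 7]
After op 3 (out_shuffle): [4 2 3 5 1 6 0 7]
After op 4 (out_shuffle): [4 1 2 6 3 0 5 7]

Answer: 4 1 2 6 3 0 5 7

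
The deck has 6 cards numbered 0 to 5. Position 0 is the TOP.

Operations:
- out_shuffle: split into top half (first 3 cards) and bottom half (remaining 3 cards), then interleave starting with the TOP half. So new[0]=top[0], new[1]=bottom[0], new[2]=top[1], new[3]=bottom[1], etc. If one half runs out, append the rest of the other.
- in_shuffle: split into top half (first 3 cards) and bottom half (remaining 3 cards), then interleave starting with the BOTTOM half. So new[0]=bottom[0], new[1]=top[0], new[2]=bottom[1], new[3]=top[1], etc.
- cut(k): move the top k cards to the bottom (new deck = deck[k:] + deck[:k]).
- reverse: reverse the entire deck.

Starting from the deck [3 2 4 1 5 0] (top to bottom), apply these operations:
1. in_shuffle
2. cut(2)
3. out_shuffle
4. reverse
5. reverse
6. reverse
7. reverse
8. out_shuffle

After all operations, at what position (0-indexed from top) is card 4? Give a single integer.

After op 1 (in_shuffle): [1 3 5 2 0 4]
After op 2 (cut(2)): [5 2 0 4 1 3]
After op 3 (out_shuffle): [5 4 2 1 0 3]
After op 4 (reverse): [3 0 1 2 4 5]
After op 5 (reverse): [5 4 2 1 0 3]
After op 6 (reverse): [3 0 1 2 4 5]
After op 7 (reverse): [5 4 2 1 0 3]
After op 8 (out_shuffle): [5 1 4 0 2 3]
Card 4 is at position 2.

Answer: 2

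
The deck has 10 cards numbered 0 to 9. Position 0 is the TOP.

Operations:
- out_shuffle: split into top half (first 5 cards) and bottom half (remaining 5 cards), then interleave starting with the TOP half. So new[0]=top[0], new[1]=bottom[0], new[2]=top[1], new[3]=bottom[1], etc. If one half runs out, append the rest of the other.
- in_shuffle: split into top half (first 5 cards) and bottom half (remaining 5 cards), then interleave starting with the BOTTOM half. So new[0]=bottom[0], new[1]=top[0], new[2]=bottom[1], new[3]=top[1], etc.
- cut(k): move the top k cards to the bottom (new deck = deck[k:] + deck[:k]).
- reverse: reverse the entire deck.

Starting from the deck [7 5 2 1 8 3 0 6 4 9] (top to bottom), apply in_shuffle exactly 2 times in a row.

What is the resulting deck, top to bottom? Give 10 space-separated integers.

Answer: 2 3 4 7 1 0 9 5 8 6

Derivation:
After op 1 (in_shuffle): [3 7 0 5 6 2 4 1 9 8]
After op 2 (in_shuffle): [2 3 4 7 1 0 9 5 8 6]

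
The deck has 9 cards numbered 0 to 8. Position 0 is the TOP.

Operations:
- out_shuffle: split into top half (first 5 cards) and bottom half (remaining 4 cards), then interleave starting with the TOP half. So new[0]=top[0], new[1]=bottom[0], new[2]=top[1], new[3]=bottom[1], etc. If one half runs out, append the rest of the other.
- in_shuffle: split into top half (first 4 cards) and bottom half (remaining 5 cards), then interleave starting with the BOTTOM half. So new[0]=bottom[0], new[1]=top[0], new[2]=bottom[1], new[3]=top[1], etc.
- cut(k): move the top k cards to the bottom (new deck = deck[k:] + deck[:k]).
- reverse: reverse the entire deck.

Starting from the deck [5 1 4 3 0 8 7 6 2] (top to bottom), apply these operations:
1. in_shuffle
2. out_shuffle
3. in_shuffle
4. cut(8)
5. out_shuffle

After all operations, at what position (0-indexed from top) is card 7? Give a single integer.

Answer: 0

Derivation:
After op 1 (in_shuffle): [0 5 8 1 7 4 6 3 2]
After op 2 (out_shuffle): [0 4 5 6 8 3 1 2 7]
After op 3 (in_shuffle): [8 0 3 4 1 5 2 6 7]
After op 4 (cut(8)): [7 8 0 3 4 1 5 2 6]
After op 5 (out_shuffle): [7 1 8 5 0 2 3 6 4]
Card 7 is at position 0.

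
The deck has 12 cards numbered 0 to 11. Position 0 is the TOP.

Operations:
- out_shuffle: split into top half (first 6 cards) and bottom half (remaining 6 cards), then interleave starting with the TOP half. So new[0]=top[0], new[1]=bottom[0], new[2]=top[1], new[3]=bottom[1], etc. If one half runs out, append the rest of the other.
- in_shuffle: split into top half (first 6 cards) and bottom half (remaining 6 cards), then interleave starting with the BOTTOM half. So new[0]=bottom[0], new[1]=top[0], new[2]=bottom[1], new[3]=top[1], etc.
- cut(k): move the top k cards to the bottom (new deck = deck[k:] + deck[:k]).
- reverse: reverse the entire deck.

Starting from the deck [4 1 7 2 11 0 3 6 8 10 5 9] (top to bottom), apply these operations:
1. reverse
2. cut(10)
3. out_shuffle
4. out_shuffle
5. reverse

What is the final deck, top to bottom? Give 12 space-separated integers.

Answer: 7 0 8 9 2 3 10 4 11 6 5 1

Derivation:
After op 1 (reverse): [9 5 10 8 6 3 0 11 2 7 1 4]
After op 2 (cut(10)): [1 4 9 5 10 8 6 3 0 11 2 7]
After op 3 (out_shuffle): [1 6 4 3 9 0 5 11 10 2 8 7]
After op 4 (out_shuffle): [1 5 6 11 4 10 3 2 9 8 0 7]
After op 5 (reverse): [7 0 8 9 2 3 10 4 11 6 5 1]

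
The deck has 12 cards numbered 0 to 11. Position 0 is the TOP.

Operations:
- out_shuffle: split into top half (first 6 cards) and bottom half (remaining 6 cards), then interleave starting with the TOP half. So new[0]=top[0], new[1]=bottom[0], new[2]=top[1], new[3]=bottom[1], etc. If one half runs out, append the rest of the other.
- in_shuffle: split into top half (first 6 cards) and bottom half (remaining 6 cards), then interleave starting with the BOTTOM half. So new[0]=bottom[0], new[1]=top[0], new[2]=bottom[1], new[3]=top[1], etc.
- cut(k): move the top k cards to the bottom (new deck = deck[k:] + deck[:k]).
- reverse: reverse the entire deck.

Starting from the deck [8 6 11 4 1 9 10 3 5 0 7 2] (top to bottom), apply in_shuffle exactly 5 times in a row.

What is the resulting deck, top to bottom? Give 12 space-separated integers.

Answer: 7 5 10 1 11 8 2 0 3 9 4 6

Derivation:
After op 1 (in_shuffle): [10 8 3 6 5 11 0 4 7 1 2 9]
After op 2 (in_shuffle): [0 10 4 8 7 3 1 6 2 5 9 11]
After op 3 (in_shuffle): [1 0 6 10 2 4 5 8 9 7 11 3]
After op 4 (in_shuffle): [5 1 8 0 9 6 7 10 11 2 3 4]
After op 5 (in_shuffle): [7 5 10 1 11 8 2 0 3 9 4 6]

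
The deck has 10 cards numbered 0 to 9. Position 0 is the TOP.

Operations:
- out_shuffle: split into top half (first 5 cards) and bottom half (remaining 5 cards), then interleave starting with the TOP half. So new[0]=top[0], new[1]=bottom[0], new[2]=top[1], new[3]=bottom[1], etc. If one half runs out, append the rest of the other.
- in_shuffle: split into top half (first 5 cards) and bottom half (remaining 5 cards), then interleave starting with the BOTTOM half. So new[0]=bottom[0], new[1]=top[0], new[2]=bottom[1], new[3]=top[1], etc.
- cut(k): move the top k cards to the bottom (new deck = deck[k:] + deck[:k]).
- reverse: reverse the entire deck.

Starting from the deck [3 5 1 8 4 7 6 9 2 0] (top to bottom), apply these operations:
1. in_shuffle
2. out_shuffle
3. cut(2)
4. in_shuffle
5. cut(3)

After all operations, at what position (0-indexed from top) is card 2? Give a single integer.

Answer: 0

Derivation:
After op 1 (in_shuffle): [7 3 6 5 9 1 2 8 0 4]
After op 2 (out_shuffle): [7 1 3 2 6 8 5 0 9 4]
After op 3 (cut(2)): [3 2 6 8 5 0 9 4 7 1]
After op 4 (in_shuffle): [0 3 9 2 4 6 7 8 1 5]
After op 5 (cut(3)): [2 4 6 7 8 1 5 0 3 9]
Card 2 is at position 0.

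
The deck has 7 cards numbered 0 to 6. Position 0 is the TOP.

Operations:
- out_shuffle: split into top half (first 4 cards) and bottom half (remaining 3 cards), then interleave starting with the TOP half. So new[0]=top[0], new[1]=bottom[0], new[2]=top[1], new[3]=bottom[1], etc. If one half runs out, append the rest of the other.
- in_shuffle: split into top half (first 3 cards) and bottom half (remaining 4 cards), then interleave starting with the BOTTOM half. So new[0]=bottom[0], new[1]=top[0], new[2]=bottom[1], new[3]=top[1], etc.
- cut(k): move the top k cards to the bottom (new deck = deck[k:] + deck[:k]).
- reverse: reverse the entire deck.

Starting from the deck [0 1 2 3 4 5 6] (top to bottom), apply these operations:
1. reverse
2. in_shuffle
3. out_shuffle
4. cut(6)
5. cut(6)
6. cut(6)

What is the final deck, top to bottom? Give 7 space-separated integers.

Answer: 2 0 5 3 1 6 4

Derivation:
After op 1 (reverse): [6 5 4 3 2 1 0]
After op 2 (in_shuffle): [3 6 2 5 1 4 0]
After op 3 (out_shuffle): [3 1 6 4 2 0 5]
After op 4 (cut(6)): [5 3 1 6 4 2 0]
After op 5 (cut(6)): [0 5 3 1 6 4 2]
After op 6 (cut(6)): [2 0 5 3 1 6 4]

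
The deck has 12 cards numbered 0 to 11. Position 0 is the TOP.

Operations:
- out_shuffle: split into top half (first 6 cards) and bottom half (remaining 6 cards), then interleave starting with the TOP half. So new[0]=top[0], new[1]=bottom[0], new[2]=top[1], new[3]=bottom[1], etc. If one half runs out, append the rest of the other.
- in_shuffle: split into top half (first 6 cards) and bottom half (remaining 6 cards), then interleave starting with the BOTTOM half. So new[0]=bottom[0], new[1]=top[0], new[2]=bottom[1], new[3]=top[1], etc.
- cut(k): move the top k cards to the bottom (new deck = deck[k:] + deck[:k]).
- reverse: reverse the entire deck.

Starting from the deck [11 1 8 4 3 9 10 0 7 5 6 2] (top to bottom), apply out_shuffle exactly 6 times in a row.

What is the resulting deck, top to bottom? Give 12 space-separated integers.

After op 1 (out_shuffle): [11 10 1 0 8 7 4 5 3 6 9 2]
After op 2 (out_shuffle): [11 4 10 5 1 3 0 6 8 9 7 2]
After op 3 (out_shuffle): [11 0 4 6 10 8 5 9 1 7 3 2]
After op 4 (out_shuffle): [11 5 0 9 4 1 6 7 10 3 8 2]
After op 5 (out_shuffle): [11 6 5 7 0 10 9 3 4 8 1 2]
After op 6 (out_shuffle): [11 9 6 3 5 4 7 8 0 1 10 2]

Answer: 11 9 6 3 5 4 7 8 0 1 10 2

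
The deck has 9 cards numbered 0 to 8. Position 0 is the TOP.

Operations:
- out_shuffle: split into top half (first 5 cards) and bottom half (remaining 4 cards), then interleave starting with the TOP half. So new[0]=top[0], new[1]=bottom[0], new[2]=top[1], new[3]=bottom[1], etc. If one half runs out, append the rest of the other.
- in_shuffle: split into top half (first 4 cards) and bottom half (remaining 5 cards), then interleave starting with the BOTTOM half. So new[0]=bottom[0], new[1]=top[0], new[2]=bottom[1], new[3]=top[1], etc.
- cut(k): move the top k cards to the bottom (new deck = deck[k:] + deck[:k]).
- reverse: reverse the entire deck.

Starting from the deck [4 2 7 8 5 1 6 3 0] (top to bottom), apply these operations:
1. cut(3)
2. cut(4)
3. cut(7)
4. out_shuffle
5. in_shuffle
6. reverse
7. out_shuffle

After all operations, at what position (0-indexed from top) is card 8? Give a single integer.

After op 1 (cut(3)): [8 5 1 6 3 0 4 2 7]
After op 2 (cut(4)): [3 0 4 2 7 8 5 1 6]
After op 3 (cut(7)): [1 6 3 0 4 2 7 8 5]
After op 4 (out_shuffle): [1 2 6 7 3 8 0 5 4]
After op 5 (in_shuffle): [3 1 8 2 0 6 5 7 4]
After op 6 (reverse): [4 7 5 6 0 2 8 1 3]
After op 7 (out_shuffle): [4 2 7 8 5 1 6 3 0]
Card 8 is at position 3.

Answer: 3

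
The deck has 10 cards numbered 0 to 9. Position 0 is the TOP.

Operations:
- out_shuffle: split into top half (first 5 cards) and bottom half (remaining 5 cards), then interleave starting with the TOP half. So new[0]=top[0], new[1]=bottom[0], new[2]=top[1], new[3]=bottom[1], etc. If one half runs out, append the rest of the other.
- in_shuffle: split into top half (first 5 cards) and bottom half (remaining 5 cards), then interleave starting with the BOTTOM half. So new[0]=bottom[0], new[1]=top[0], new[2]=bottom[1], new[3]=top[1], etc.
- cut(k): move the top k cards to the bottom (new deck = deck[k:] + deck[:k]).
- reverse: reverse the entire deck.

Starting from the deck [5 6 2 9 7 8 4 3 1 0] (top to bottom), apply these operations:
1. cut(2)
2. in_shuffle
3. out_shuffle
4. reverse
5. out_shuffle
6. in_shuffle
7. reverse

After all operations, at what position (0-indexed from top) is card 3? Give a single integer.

After op 1 (cut(2)): [2 9 7 8 4 3 1 0 5 6]
After op 2 (in_shuffle): [3 2 1 9 0 7 5 8 6 4]
After op 3 (out_shuffle): [3 7 2 5 1 8 9 6 0 4]
After op 4 (reverse): [4 0 6 9 8 1 5 2 7 3]
After op 5 (out_shuffle): [4 1 0 5 6 2 9 7 8 3]
After op 6 (in_shuffle): [2 4 9 1 7 0 8 5 3 6]
After op 7 (reverse): [6 3 5 8 0 7 1 9 4 2]
Card 3 is at position 1.

Answer: 1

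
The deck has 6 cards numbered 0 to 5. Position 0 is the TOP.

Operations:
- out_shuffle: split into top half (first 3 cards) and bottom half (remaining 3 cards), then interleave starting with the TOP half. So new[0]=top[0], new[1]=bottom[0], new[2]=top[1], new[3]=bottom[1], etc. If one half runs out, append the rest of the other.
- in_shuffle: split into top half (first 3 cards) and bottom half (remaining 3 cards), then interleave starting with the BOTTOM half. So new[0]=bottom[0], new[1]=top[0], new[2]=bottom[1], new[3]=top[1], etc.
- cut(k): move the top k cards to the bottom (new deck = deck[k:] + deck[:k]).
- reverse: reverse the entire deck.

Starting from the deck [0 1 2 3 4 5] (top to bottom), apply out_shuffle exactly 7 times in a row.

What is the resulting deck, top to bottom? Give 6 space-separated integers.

Answer: 0 2 4 1 3 5

Derivation:
After op 1 (out_shuffle): [0 3 1 4 2 5]
After op 2 (out_shuffle): [0 4 3 2 1 5]
After op 3 (out_shuffle): [0 2 4 1 3 5]
After op 4 (out_shuffle): [0 1 2 3 4 5]
After op 5 (out_shuffle): [0 3 1 4 2 5]
After op 6 (out_shuffle): [0 4 3 2 1 5]
After op 7 (out_shuffle): [0 2 4 1 3 5]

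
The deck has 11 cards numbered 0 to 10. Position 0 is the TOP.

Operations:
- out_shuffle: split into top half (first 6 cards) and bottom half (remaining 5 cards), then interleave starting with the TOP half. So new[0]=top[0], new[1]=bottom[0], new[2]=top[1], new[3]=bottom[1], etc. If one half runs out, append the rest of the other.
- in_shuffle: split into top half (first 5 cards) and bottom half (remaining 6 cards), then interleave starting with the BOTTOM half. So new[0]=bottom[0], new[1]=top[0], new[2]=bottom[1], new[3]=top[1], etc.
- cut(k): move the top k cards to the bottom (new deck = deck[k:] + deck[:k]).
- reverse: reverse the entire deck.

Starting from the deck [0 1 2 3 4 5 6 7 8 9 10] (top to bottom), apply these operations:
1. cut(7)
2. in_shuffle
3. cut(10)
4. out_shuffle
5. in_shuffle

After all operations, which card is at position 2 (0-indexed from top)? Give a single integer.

After op 1 (cut(7)): [7 8 9 10 0 1 2 3 4 5 6]
After op 2 (in_shuffle): [1 7 2 8 3 9 4 10 5 0 6]
After op 3 (cut(10)): [6 1 7 2 8 3 9 4 10 5 0]
After op 4 (out_shuffle): [6 9 1 4 7 10 2 5 8 0 3]
After op 5 (in_shuffle): [10 6 2 9 5 1 8 4 0 7 3]
Position 2: card 2.

Answer: 2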